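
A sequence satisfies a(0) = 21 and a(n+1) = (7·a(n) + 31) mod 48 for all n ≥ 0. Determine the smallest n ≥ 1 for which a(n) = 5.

8

a(0) = 21, a(1) = 34, a(2) = 29, a(3) = 42, a(4) = 37, a(5) = 2, a(6) = 45, a(7) = 10, a(8) = 5, a(9) = 18, a(10) = 13, a(11) = 26, a(12) = 21.
The sequence repeats with period 12.
The value 5 first appears (with n ≥ 1) at a(8).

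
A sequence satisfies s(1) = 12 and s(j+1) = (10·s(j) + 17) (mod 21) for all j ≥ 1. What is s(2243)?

14

Computing terms: s(1) = 12, s(2) = 11, s(3) = 1, s(4) = 6, s(5) = 14, s(6) = 10, s(7) = 12.
The sequence repeats with period 6.
So s(2243) = s(1 + ((2243-1) mod 6)) = s(5) = 14.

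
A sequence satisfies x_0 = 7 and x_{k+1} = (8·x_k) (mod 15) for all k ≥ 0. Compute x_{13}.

x_0 = 7,  x_1 = 11,  x_2 = 13,  x_3 = 14,  x_4 = 7.
The sequence repeats with period 4.
So x_{13} = x_{0 + ((13-0) mod 4)} = x_1 = 11.

11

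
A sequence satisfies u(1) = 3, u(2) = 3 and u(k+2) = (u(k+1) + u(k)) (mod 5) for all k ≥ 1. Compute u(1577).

u(1) = 3,  u(2) = 3,  u(3) = 1,  u(4) = 4,  u(5) = 0,  u(6) = 4,  u(7) = 4,  u(8) = 3,  u(9) = 2,  u(10) = 0,  u(11) = 2,  u(12) = 2,  u(13) = 4,  u(14) = 1,  u(15) = 0,  u(16) = 1,  u(17) = 1,  u(18) = 2,  u(19) = 3,  u(20) = 0,  u(21) = 3,  u(22) = 3.
The sequence repeats with period 20.
So u(1577) = u(1 + ((1577-1) mod 20)) = u(17) = 1.

1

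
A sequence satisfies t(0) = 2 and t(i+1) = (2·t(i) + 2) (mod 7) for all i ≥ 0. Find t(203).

0

t(0) = 2,  t(1) = 6,  t(2) = 0,  t(3) = 2.
Since t(3) = t(0) = 2, the sequence is periodic with period 3.
So t(203) = t(0 + ((203-0) mod 3)) = t(2) = 0.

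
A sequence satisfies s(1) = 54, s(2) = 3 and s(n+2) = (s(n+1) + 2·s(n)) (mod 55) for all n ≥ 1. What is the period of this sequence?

Computing terms: s(1) = 54; s(2) = 3; s(3) = 1; s(4) = 7; s(5) = 9; s(6) = 23; s(7) = 41; s(8) = 32; s(9) = 4; s(10) = 13; s(11) = 21; s(12) = 47; s(13) = 34; s(14) = 18; s(15) = 31; s(16) = 12; s(17) = 19; s(18) = 43; s(19) = 26; s(20) = 2; s(21) = 54; s(22) = 3.
The sequence repeats with period 20.

20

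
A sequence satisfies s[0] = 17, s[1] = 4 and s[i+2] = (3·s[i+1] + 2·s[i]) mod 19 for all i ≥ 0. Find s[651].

We have s[0] = 17, s[1] = 4, s[2] = 8, s[3] = 13, s[4] = 17, s[5] = 1, s[6] = 18, s[7] = 18, s[8] = 14, s[9] = 2, s[10] = 15, s[11] = 11, s[12] = 6, s[13] = 2, s[14] = 18, s[15] = 1, s[16] = 1, s[17] = 5, s[18] = 17, s[19] = 4.
The sequence repeats with period 18.
(651 - 0) mod 18 = 3, so s[651] = s[3] = 13.

13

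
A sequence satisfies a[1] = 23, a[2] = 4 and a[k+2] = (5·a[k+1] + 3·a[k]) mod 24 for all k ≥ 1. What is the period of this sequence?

We have a[1] = 23; a[2] = 4; a[3] = 17; a[4] = 1; a[5] = 8; a[6] = 19; a[7] = 23; a[8] = 4.
The sequence repeats with period 6.

6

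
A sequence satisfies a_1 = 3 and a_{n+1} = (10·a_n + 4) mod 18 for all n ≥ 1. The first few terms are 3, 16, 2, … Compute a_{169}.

0

We have a_1 = 3,  a_2 = 16,  a_3 = 2,  a_4 = 6,  a_5 = 10,  a_6 = 14,  a_7 = 0,  a_8 = 4,  a_9 = 8,  a_{10} = 12,  a_{11} = 16.
Since a_{11} = a_2 = 16, the sequence is eventually periodic: after a pre-period of length 1 it cycles with period 9.
For n ≥ 2, a_n depends only on (n - 2) mod 9. (169 - 2) mod 9 = 5, so a_{169} = a_7 = 0.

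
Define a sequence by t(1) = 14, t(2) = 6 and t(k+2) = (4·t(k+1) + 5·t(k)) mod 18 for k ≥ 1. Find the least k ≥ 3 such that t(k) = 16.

We have t(1) = 14, t(2) = 6, t(3) = 4, t(4) = 10, t(5) = 6, t(6) = 2, t(7) = 2, t(8) = 0, t(9) = 10, t(10) = 4, t(11) = 12, t(12) = 14, t(13) = 8, t(14) = 12, t(15) = 16, t(16) = 16, t(17) = 0, t(18) = 8, t(19) = 14, t(20) = 6.
The sequence repeats with period 18.
The value 16 first appears (with k ≥ 3) at t(15).

15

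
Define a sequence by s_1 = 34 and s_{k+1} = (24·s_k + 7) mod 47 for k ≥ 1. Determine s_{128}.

37

s_1 = 34, s_2 = 24, s_3 = 19, s_4 = 40, s_5 = 27, s_6 = 44, s_7 = 29, s_8 = 45, s_9 = 6, s_{10} = 10, s_{11} = 12, s_{12} = 13, s_{13} = 37, s_{14} = 2, s_{15} = 8, s_{16} = 11, s_{17} = 36, s_{18} = 25, s_{19} = 43, s_{20} = 5, s_{21} = 33, s_{22} = 0, s_{23} = 7, s_{24} = 34.
The sequence repeats with period 23.
So s_{128} = s_{1 + ((128-1) mod 23)} = s_{13} = 37.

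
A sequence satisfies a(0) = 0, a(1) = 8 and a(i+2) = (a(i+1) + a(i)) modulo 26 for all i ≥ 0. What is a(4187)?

a(0) = 0,  a(1) = 8,  a(2) = 8,  a(3) = 16,  a(4) = 24,  a(5) = 14,  a(6) = 12,  a(7) = 0,  a(8) = 12,  a(9) = 12,  a(10) = 24,  a(11) = 10,  a(12) = 8,  a(13) = 18,  a(14) = 0,  a(15) = 18,  a(16) = 18,  a(17) = 10,  a(18) = 2,  a(19) = 12,  a(20) = 14,  a(21) = 0,  a(22) = 14,  a(23) = 14,  a(24) = 2,  a(25) = 16,  a(26) = 18,  a(27) = 8,  a(28) = 0,  a(29) = 8.
The sequence repeats with period 28.
(4187 - 0) mod 28 = 15, so a(4187) = a(15) = 18.

18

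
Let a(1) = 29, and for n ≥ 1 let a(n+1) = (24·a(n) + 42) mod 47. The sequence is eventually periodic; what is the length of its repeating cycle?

23

We have a(1) = 29,  a(2) = 33,  a(3) = 35,  a(4) = 36,  a(5) = 13,  a(6) = 25,  a(7) = 31,  a(8) = 34,  a(9) = 12,  a(10) = 1,  a(11) = 19,  a(12) = 28,  a(13) = 9,  a(14) = 23,  a(15) = 30,  a(16) = 10,  a(17) = 0,  a(18) = 42,  a(19) = 16,  a(20) = 3,  a(21) = 20,  a(22) = 5,  a(23) = 21,  a(24) = 29.
The sequence repeats with period 23.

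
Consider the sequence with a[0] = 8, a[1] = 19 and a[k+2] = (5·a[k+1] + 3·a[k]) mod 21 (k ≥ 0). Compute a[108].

a[0] = 8,  a[1] = 19,  a[2] = 14,  a[3] = 1,  a[4] = 5,  a[5] = 7,  a[6] = 8,  a[7] = 19.
The sequence repeats with period 6.
(108 - 0) mod 6 = 0, so a[108] = a[0] = 8.

8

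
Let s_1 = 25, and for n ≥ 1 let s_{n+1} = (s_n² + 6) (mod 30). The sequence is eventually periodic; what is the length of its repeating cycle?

Listing terms: s_1 = 25,  s_2 = 1,  s_3 = 7,  s_4 = 25.
Since s_4 = s_1 = 25, the sequence is periodic with period 3.

3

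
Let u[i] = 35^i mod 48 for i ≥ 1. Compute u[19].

11

Listing terms: u[1] = 35, u[2] = 25, u[3] = 11, u[4] = 1, u[5] = 35.
Since u[5] = u[1] = 35, the sequence is periodic with period 4.
(19 - 1) mod 4 = 2, so u[19] = u[3] = 11.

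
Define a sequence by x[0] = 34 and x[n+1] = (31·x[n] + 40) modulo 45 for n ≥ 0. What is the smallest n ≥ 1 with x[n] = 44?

4

x[0] = 34; x[1] = 14; x[2] = 24; x[3] = 19; x[4] = 44; x[5] = 9; x[6] = 4; x[7] = 29; x[8] = 39; x[9] = 34.
The sequence repeats with period 9.
The value 44 first appears (with n ≥ 1) at x[4].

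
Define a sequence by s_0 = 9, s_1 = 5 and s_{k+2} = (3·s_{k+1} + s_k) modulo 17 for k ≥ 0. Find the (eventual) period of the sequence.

We have s_0 = 9, s_1 = 5, s_2 = 7, s_3 = 9, s_4 = 0, s_5 = 9, s_6 = 10, s_7 = 5, s_8 = 8, s_9 = 12, s_{10} = 10, s_{11} = 8, s_{12} = 0, s_{13} = 8, s_{14} = 7, s_{15} = 12, s_{16} = 9, s_{17} = 5.
The sequence repeats with period 16.

16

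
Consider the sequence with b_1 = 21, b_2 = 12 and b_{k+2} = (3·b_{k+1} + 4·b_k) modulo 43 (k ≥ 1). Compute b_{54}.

Listing terms: b_1 = 21; b_2 = 12; b_3 = 34; b_4 = 21; b_5 = 27; b_6 = 36; b_7 = 1; b_8 = 18; b_9 = 15; b_{10} = 31; b_{11} = 24; b_{12} = 24; b_{13} = 39; b_{14} = 41; b_{15} = 21; b_{16} = 12.
Since (b_{15}, b_{16}) = (b_1, b_2) = (21, 12) (two consecutive terms determine the rest), the sequence is periodic with period 14.
So b_{54} = b_{1 + ((54-1) mod 14)} = b_{12} = 24.

24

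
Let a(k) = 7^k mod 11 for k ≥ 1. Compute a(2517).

We have a(1) = 7,  a(2) = 5,  a(3) = 2,  a(4) = 3,  a(5) = 10,  a(6) = 4,  a(7) = 6,  a(8) = 9,  a(9) = 8,  a(10) = 1,  a(11) = 7.
Since a(11) = a(1) = 7, the sequence is periodic with period 10.
So a(2517) = a(1 + ((2517-1) mod 10)) = a(7) = 6.

6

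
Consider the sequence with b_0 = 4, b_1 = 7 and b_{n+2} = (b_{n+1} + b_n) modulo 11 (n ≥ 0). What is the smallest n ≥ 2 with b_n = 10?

6

b_0 = 4,  b_1 = 7,  b_2 = 0,  b_3 = 7,  b_4 = 7,  b_5 = 3,  b_6 = 10,  b_7 = 2,  b_8 = 1,  b_9 = 3,  b_{10} = 4,  b_{11} = 7.
The sequence repeats with period 10.
The value 10 first appears (with n ≥ 2) at b_6.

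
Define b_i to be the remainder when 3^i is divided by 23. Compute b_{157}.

Listing terms: b_0 = 1; b_1 = 3; b_2 = 9; b_3 = 4; b_4 = 12; b_5 = 13; b_6 = 16; b_7 = 2; b_8 = 6; b_9 = 18; b_{10} = 8; b_{11} = 1.
Since b_{11} = b_0 = 1, the sequence is periodic with period 11.
So b_{157} = b_{0 + ((157-0) mod 11)} = b_3 = 4.

4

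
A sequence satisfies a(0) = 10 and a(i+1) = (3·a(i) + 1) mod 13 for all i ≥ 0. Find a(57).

10

Listing terms: a(0) = 10, a(1) = 5, a(2) = 3, a(3) = 10.
Since a(3) = a(0) = 10, the sequence is periodic with period 3.
(57 - 0) mod 3 = 0, so a(57) = a(0) = 10.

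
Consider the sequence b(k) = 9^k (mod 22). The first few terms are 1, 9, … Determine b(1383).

3

Listing terms: b(0) = 1; b(1) = 9; b(2) = 15; b(3) = 3; b(4) = 5; b(5) = 1.
The sequence repeats with period 5.
So b(1383) = b(0 + ((1383-0) mod 5)) = b(3) = 3.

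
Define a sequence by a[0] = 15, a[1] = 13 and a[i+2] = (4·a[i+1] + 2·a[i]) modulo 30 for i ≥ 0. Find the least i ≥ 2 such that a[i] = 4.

a[0] = 15; a[1] = 13; a[2] = 22; a[3] = 24; a[4] = 20; a[5] = 8; a[6] = 12; a[7] = 4; a[8] = 10; a[9] = 18; a[10] = 2; a[11] = 14; a[12] = 0; a[13] = 28; a[14] = 22; a[15] = 24.
Since (a[14], a[15]) = (a[2], a[3]) = (22, 24) (two consecutive terms determine the rest), the sequence is eventually periodic: after a pre-period of length 2 it cycles with period 12.
The value 4 first appears (with i ≥ 2) at a[7].

7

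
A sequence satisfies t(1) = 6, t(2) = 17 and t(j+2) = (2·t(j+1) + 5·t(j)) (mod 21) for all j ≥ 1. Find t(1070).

11

t(1) = 6,  t(2) = 17,  t(3) = 1,  t(4) = 3,  t(5) = 11,  t(6) = 16,  t(7) = 3,  t(8) = 2,  t(9) = 19,  t(10) = 6,  t(11) = 2,  t(12) = 13,  t(13) = 15,  t(14) = 11,  t(15) = 13,  t(16) = 18,  t(17) = 17,  t(18) = 19,  t(19) = 18,  t(20) = 5,  t(21) = 16,  t(22) = 15,  t(23) = 5,  t(24) = 1,  t(25) = 6,  t(26) = 17.
The sequence repeats with period 24.
So t(1070) = t(1 + ((1070-1) mod 24)) = t(14) = 11.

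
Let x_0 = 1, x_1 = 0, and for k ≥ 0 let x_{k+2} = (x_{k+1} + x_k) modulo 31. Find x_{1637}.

We have x_0 = 1; x_1 = 0; x_2 = 1; x_3 = 1; x_4 = 2; x_5 = 3; x_6 = 5; x_7 = 8; x_8 = 13; x_9 = 21; x_{10} = 3; x_{11} = 24; x_{12} = 27; x_{13} = 20; x_{14} = 16; x_{15} = 5; x_{16} = 21; x_{17} = 26; x_{18} = 16; x_{19} = 11; x_{20} = 27; x_{21} = 7; x_{22} = 3; x_{23} = 10; x_{24} = 13; x_{25} = 23; x_{26} = 5; x_{27} = 28; x_{28} = 2; x_{29} = 30; x_{30} = 1; x_{31} = 0.
Since (x_{30}, x_{31}) = (x_0, x_1) = (1, 0) (two consecutive terms determine the rest), the sequence is periodic with period 30.
So x_{1637} = x_{0 + ((1637-0) mod 30)} = x_{17} = 26.

26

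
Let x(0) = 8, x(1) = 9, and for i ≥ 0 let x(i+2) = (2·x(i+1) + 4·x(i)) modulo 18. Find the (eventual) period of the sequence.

24

Computing terms: x(0) = 8,  x(1) = 9,  x(2) = 14,  x(3) = 10,  x(4) = 4,  x(5) = 12,  x(6) = 4,  x(7) = 2,  x(8) = 2,  x(9) = 12,  x(10) = 14,  x(11) = 4,  x(12) = 10,  x(13) = 0,  x(14) = 4,  x(15) = 8,  x(16) = 14,  x(17) = 6,  x(18) = 14,  x(19) = 16,  x(20) = 16,  x(21) = 6,  x(22) = 4,  x(23) = 14,  x(24) = 8,  x(25) = 0,  x(26) = 14,  x(27) = 10.
Since (x(26), x(27)) = (x(2), x(3)) = (14, 10) (two consecutive terms determine the rest), the sequence is eventually periodic: after a pre-period of length 2 it cycles with period 24.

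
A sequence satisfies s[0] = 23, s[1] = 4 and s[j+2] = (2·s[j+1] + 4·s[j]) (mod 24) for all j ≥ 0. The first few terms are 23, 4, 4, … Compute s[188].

s[0] = 23,  s[1] = 4,  s[2] = 4,  s[3] = 0,  s[4] = 16,  s[5] = 8,  s[6] = 8,  s[7] = 0,  s[8] = 8,  s[9] = 16,  s[10] = 16,  s[11] = 0,  s[12] = 16.
Since (s[11], s[12]) = (s[3], s[4]) = (0, 16) (two consecutive terms determine the rest), the sequence is eventually periodic: after a pre-period of length 3 it cycles with period 8.
For j ≥ 3, s[j] depends only on (j - 3) mod 8. (188 - 3) mod 8 = 1, so s[188] = s[4] = 16.

16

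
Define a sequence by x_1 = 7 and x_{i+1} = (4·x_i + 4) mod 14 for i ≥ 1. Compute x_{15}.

Computing terms: x_1 = 7, x_2 = 4, x_3 = 6, x_4 = 0, x_5 = 4.
Since x_5 = x_2 = 4, the sequence is eventually periodic: after a pre-period of length 1 it cycles with period 3.
For i ≥ 2, x_i depends only on (i - 2) mod 3. (15 - 2) mod 3 = 1, so x_{15} = x_3 = 6.

6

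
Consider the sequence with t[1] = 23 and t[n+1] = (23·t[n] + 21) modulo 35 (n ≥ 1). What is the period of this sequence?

12

We have t[1] = 23,  t[2] = 25,  t[3] = 1,  t[4] = 9,  t[5] = 18,  t[6] = 15,  t[7] = 16,  t[8] = 4,  t[9] = 8,  t[10] = 30,  t[11] = 11,  t[12] = 29,  t[13] = 23.
Since t[13] = t[1] = 23, the sequence is periodic with period 12.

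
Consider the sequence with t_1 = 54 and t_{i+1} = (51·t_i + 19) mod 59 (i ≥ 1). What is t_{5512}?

Listing terms: t_1 = 54; t_2 = 0; t_3 = 19; t_4 = 44; t_5 = 21; t_6 = 28; t_7 = 31; t_8 = 7; t_9 = 22; t_{10} = 20; t_{11} = 36; t_{12} = 26; t_{13} = 47; t_{14} = 56; t_{15} = 43; t_{16} = 29; t_{17} = 23; t_{18} = 12; t_{19} = 41; t_{20} = 45; t_{21} = 13; t_{22} = 33; t_{23} = 50; t_{24} = 32; t_{25} = 58; t_{26} = 27; t_{27} = 39; t_{28} = 2; t_{29} = 3; t_{30} = 54.
The sequence repeats with period 29.
(5512 - 1) mod 29 = 1, so t_{5512} = t_2 = 0.

0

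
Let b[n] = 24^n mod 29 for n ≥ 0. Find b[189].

1

Computing terms: b[0] = 1, b[1] = 24, b[2] = 25, b[3] = 20, b[4] = 16, b[5] = 7, b[6] = 23, b[7] = 1.
Since b[7] = b[0] = 1, the sequence is periodic with period 7.
So b[189] = b[0 + ((189-0) mod 7)] = b[0] = 1.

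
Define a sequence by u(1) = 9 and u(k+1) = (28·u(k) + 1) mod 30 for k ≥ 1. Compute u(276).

Listing terms: u(1) = 9; u(2) = 13; u(3) = 5; u(4) = 21; u(5) = 19; u(6) = 23; u(7) = 15; u(8) = 1; u(9) = 29; u(10) = 3; u(11) = 25; u(12) = 11; u(13) = 9.
Since u(13) = u(1) = 9, the sequence is periodic with period 12.
So u(276) = u(1 + ((276-1) mod 12)) = u(12) = 11.

11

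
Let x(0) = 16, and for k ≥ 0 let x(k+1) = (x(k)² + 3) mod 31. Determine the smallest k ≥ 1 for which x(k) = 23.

5

Computing terms: x(0) = 16, x(1) = 11, x(2) = 0, x(3) = 3, x(4) = 12, x(5) = 23, x(6) = 5, x(7) = 28, x(8) = 12.
Since x(8) = x(4) = 12, the sequence is eventually periodic: after a pre-period of length 4 it cycles with period 4.
The value 23 first appears (with k ≥ 1) at x(5).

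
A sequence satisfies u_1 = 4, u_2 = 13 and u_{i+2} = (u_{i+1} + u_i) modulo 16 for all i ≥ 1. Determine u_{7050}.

5

Listing terms: u_1 = 4,  u_2 = 13,  u_3 = 1,  u_4 = 14,  u_5 = 15,  u_6 = 13,  u_7 = 12,  u_8 = 9,  u_9 = 5,  u_{10} = 14,  u_{11} = 3,  u_{12} = 1,  u_{13} = 4,  u_{14} = 5,  u_{15} = 9,  u_{16} = 14,  u_{17} = 7,  u_{18} = 5,  u_{19} = 12,  u_{20} = 1,  u_{21} = 13,  u_{22} = 14,  u_{23} = 11,  u_{24} = 9,  u_{25} = 4,  u_{26} = 13.
Since (u_{25}, u_{26}) = (u_1, u_2) = (4, 13) (two consecutive terms determine the rest), the sequence is periodic with period 24.
(7050 - 1) mod 24 = 17, so u_{7050} = u_{18} = 5.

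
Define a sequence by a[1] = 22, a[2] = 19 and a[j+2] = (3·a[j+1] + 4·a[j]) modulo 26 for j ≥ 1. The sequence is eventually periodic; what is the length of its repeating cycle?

6

We have a[1] = 22,  a[2] = 19,  a[3] = 15,  a[4] = 17,  a[5] = 7,  a[6] = 11,  a[7] = 9,  a[8] = 19,  a[9] = 15.
Since (a[8], a[9]) = (a[2], a[3]) = (19, 15) (two consecutive terms determine the rest), the sequence is eventually periodic: after a pre-period of length 1 it cycles with period 6.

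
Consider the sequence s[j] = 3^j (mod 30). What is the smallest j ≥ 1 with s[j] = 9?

2

We have s[0] = 1; s[1] = 3; s[2] = 9; s[3] = 27; s[4] = 21; s[5] = 3.
Since s[5] = s[1] = 3, the sequence is eventually periodic: after a pre-period of length 1 it cycles with period 4.
The value 9 first appears (with j ≥ 1) at s[2].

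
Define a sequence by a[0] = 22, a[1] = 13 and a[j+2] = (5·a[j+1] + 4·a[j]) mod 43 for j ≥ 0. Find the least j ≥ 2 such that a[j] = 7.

a[0] = 22,  a[1] = 13,  a[2] = 24,  a[3] = 0,  a[4] = 10,  a[5] = 7,  a[6] = 32,  a[7] = 16,  a[8] = 36,  a[9] = 29,  a[10] = 31,  a[11] = 13,  a[12] = 17,  a[13] = 8,  a[14] = 22,  a[15] = 13.
Since (a[14], a[15]) = (a[0], a[1]) = (22, 13) (two consecutive terms determine the rest), the sequence is periodic with period 14.
The value 7 first appears (with j ≥ 2) at a[5].

5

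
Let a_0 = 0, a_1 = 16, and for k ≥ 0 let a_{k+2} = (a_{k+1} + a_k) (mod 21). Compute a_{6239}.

16

a_0 = 0,  a_1 = 16,  a_2 = 16,  a_3 = 11,  a_4 = 6,  a_5 = 17,  a_6 = 2,  a_7 = 19,  a_8 = 0,  a_9 = 19,  a_{10} = 19,  a_{11} = 17,  a_{12} = 15,  a_{13} = 11,  a_{14} = 5,  a_{15} = 16,  a_{16} = 0,  a_{17} = 16.
The sequence repeats with period 16.
So a_{6239} = a_{0 + ((6239-0) mod 16)} = a_{15} = 16.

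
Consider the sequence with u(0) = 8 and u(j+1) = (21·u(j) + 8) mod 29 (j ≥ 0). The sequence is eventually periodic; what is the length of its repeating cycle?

28

Listing terms: u(0) = 8,  u(1) = 2,  u(2) = 21,  u(3) = 14,  u(4) = 12,  u(5) = 28,  u(6) = 16,  u(7) = 25,  u(8) = 11,  u(9) = 7,  u(10) = 10,  u(11) = 15,  u(12) = 4,  u(13) = 5,  u(14) = 26,  u(15) = 3,  u(16) = 13,  u(17) = 20,  u(18) = 22,  u(19) = 6,  u(20) = 18,  u(21) = 9,  u(22) = 23,  u(23) = 27,  u(24) = 24,  u(25) = 19,  u(26) = 1,  u(27) = 0,  u(28) = 8.
The sequence repeats with period 28.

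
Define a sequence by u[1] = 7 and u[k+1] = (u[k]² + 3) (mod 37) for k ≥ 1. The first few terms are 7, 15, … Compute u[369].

Computing terms: u[1] = 7,  u[2] = 15,  u[3] = 6,  u[4] = 2,  u[5] = 7.
The sequence repeats with period 4.
So u[369] = u[1 + ((369-1) mod 4)] = u[1] = 7.

7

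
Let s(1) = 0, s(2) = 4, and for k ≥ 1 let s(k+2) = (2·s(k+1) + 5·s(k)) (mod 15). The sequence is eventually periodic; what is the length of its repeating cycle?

We have s(1) = 0,  s(2) = 4,  s(3) = 8,  s(4) = 6,  s(5) = 7,  s(6) = 14,  s(7) = 3,  s(8) = 1,  s(9) = 2,  s(10) = 9,  s(11) = 13,  s(12) = 11,  s(13) = 12,  s(14) = 4,  s(15) = 8.
Since (s(14), s(15)) = (s(2), s(3)) = (4, 8) (two consecutive terms determine the rest), the sequence is eventually periodic: after a pre-period of length 1 it cycles with period 12.

12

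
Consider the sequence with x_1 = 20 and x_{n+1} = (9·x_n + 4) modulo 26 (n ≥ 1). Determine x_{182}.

Computing terms: x_1 = 20; x_2 = 2; x_3 = 22; x_4 = 20.
The sequence repeats with period 3.
So x_{182} = x_{1 + ((182-1) mod 3)} = x_2 = 2.

2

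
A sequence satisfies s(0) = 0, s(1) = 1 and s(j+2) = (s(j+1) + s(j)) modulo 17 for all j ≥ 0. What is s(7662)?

9

We have s(0) = 0, s(1) = 1, s(2) = 1, s(3) = 2, s(4) = 3, s(5) = 5, s(6) = 8, s(7) = 13, s(8) = 4, s(9) = 0, s(10) = 4, s(11) = 4, s(12) = 8, s(13) = 12, s(14) = 3, s(15) = 15, s(16) = 1, s(17) = 16, s(18) = 0, s(19) = 16, s(20) = 16, s(21) = 15, s(22) = 14, s(23) = 12, s(24) = 9, s(25) = 4, s(26) = 13, s(27) = 0, s(28) = 13, s(29) = 13, s(30) = 9, s(31) = 5, s(32) = 14, s(33) = 2, s(34) = 16, s(35) = 1, s(36) = 0, s(37) = 1.
The sequence repeats with period 36.
So s(7662) = s(0 + ((7662-0) mod 36)) = s(30) = 9.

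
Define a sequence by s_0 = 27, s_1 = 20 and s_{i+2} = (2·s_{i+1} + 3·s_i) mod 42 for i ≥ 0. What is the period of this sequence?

We have s_0 = 27; s_1 = 20; s_2 = 37; s_3 = 8; s_4 = 1; s_5 = 26; s_6 = 13; s_7 = 20; s_8 = 37.
Since (s_7, s_8) = (s_1, s_2) = (20, 37) (two consecutive terms determine the rest), the sequence is eventually periodic: after a pre-period of length 1 it cycles with period 6.

6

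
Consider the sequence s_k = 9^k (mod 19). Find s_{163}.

Computing terms: s_0 = 1; s_1 = 9; s_2 = 5; s_3 = 7; s_4 = 6; s_5 = 16; s_6 = 11; s_7 = 4; s_8 = 17; s_9 = 1.
The sequence repeats with period 9.
So s_{163} = s_{0 + ((163-0) mod 9)} = s_1 = 9.

9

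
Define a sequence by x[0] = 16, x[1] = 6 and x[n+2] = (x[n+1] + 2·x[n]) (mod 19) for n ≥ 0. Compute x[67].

7

We have x[0] = 16; x[1] = 6; x[2] = 0; x[3] = 12; x[4] = 12; x[5] = 17; x[6] = 3; x[7] = 18; x[8] = 5; x[9] = 3; x[10] = 13; x[11] = 0; x[12] = 7; x[13] = 7; x[14] = 2; x[15] = 16; x[16] = 1; x[17] = 14; x[18] = 16; x[19] = 6.
Since (x[18], x[19]) = (x[0], x[1]) = (16, 6) (two consecutive terms determine the rest), the sequence is periodic with period 18.
So x[67] = x[0 + ((67-0) mod 18)] = x[13] = 7.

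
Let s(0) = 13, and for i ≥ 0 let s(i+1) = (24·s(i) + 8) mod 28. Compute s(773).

Listing terms: s(0) = 13, s(1) = 12, s(2) = 16, s(3) = 0, s(4) = 8, s(5) = 4, s(6) = 20, s(7) = 12.
Since s(7) = s(1) = 12, the sequence is eventually periodic: after a pre-period of length 1 it cycles with period 6.
For i ≥ 1, s(i) depends only on (i - 1) mod 6. (773 - 1) mod 6 = 4, so s(773) = s(5) = 4.

4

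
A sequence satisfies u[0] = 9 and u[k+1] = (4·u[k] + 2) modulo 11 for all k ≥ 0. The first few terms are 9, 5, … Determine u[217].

0

Listing terms: u[0] = 9,  u[1] = 5,  u[2] = 0,  u[3] = 2,  u[4] = 10,  u[5] = 9.
The sequence repeats with period 5.
(217 - 0) mod 5 = 2, so u[217] = u[2] = 0.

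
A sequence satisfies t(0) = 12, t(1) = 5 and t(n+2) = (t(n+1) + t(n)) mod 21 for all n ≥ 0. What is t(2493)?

16

Listing terms: t(0) = 12; t(1) = 5; t(2) = 17; t(3) = 1; t(4) = 18; t(5) = 19; t(6) = 16; t(7) = 14; t(8) = 9; t(9) = 2; t(10) = 11; t(11) = 13; t(12) = 3; t(13) = 16; t(14) = 19; t(15) = 14; t(16) = 12; t(17) = 5.
The sequence repeats with period 16.
(2493 - 0) mod 16 = 13, so t(2493) = t(13) = 16.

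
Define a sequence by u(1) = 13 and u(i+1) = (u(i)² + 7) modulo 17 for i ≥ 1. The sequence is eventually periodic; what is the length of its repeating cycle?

3

Listing terms: u(1) = 13,  u(2) = 6,  u(3) = 9,  u(4) = 3,  u(5) = 16,  u(6) = 8,  u(7) = 3.
Since u(7) = u(4) = 3, the sequence is eventually periodic: after a pre-period of length 3 it cycles with period 3.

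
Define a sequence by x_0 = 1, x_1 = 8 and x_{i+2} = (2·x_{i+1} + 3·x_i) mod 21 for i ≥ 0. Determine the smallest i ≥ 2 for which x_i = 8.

7

x_0 = 1, x_1 = 8, x_2 = 19, x_3 = 20, x_4 = 13, x_5 = 2, x_6 = 1, x_7 = 8.
Since (x_6, x_7) = (x_0, x_1) = (1, 8) (two consecutive terms determine the rest), the sequence is periodic with period 6.
The value 8 next appears (with i ≥ 2) at x_7.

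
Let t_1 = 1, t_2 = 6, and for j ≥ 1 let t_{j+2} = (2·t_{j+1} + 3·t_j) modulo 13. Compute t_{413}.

Listing terms: t_1 = 1, t_2 = 6, t_3 = 2, t_4 = 9, t_5 = 11, t_6 = 10, t_7 = 1, t_8 = 6.
Since (t_7, t_8) = (t_1, t_2) = (1, 6) (two consecutive terms determine the rest), the sequence is periodic with period 6.
(413 - 1) mod 6 = 4, so t_{413} = t_5 = 11.

11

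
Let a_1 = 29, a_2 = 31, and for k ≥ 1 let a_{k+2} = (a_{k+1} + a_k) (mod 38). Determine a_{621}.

a_1 = 29, a_2 = 31, a_3 = 22, a_4 = 15, a_5 = 37, a_6 = 14, a_7 = 13, a_8 = 27, a_9 = 2, a_{10} = 29, a_{11} = 31.
Since (a_{10}, a_{11}) = (a_1, a_2) = (29, 31) (two consecutive terms determine the rest), the sequence is periodic with period 9.
So a_{621} = a_{1 + ((621-1) mod 9)} = a_9 = 2.

2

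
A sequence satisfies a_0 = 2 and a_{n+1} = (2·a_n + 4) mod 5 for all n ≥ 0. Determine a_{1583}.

We have a_0 = 2,  a_1 = 3,  a_2 = 0,  a_3 = 4,  a_4 = 2.
Since a_4 = a_0 = 2, the sequence is periodic with period 4.
So a_{1583} = a_{0 + ((1583-0) mod 4)} = a_3 = 4.

4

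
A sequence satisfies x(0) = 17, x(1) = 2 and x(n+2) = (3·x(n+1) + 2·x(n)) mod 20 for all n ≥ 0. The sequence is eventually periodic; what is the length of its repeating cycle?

24

Computing terms: x(0) = 17, x(1) = 2, x(2) = 0, x(3) = 4, x(4) = 12, x(5) = 4, x(6) = 16, x(7) = 16, x(8) = 0, x(9) = 12, x(10) = 16, x(11) = 12, x(12) = 8, x(13) = 8, x(14) = 0, x(15) = 16, x(16) = 8, x(17) = 16, x(18) = 4, x(19) = 4, x(20) = 0, x(21) = 8, x(22) = 4, x(23) = 8, x(24) = 12, x(25) = 12, x(26) = 0, x(27) = 4.
Since (x(26), x(27)) = (x(2), x(3)) = (0, 4) (two consecutive terms determine the rest), the sequence is eventually periodic: after a pre-period of length 2 it cycles with period 24.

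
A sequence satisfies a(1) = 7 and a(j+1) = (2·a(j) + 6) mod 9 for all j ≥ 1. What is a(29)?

a(1) = 7; a(2) = 2; a(3) = 1; a(4) = 8; a(5) = 4; a(6) = 5; a(7) = 7.
The sequence repeats with period 6.
(29 - 1) mod 6 = 4, so a(29) = a(5) = 4.

4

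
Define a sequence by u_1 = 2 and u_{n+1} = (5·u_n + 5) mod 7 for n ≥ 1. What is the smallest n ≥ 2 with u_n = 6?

We have u_1 = 2,  u_2 = 1,  u_3 = 3,  u_4 = 6,  u_5 = 0,  u_6 = 5,  u_7 = 2.
Since u_7 = u_1 = 2, the sequence is periodic with period 6.
The value 6 first appears (with n ≥ 2) at u_4.

4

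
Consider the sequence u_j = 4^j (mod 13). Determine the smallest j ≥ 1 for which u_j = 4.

1

u_0 = 1, u_1 = 4, u_2 = 3, u_3 = 12, u_4 = 9, u_5 = 10, u_6 = 1.
The sequence repeats with period 6.
The value 4 first appears (with j ≥ 1) at u_1.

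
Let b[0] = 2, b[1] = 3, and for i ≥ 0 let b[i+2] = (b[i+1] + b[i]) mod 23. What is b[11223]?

15

Listing terms: b[0] = 2; b[1] = 3; b[2] = 5; b[3] = 8; b[4] = 13; b[5] = 21; b[6] = 11; b[7] = 9; b[8] = 20; b[9] = 6; b[10] = 3; b[11] = 9; b[12] = 12; b[13] = 21; b[14] = 10; b[15] = 8; b[16] = 18; b[17] = 3; b[18] = 21; b[19] = 1; b[20] = 22; b[21] = 0; b[22] = 22; b[23] = 22; b[24] = 21; b[25] = 20; b[26] = 18; b[27] = 15; b[28] = 10; b[29] = 2; b[30] = 12; b[31] = 14; b[32] = 3; b[33] = 17; b[34] = 20; b[35] = 14; b[36] = 11; b[37] = 2; b[38] = 13; b[39] = 15; b[40] = 5; b[41] = 20; b[42] = 2; b[43] = 22; b[44] = 1; b[45] = 0; b[46] = 1; b[47] = 1; b[48] = 2; b[49] = 3.
Since (b[48], b[49]) = (b[0], b[1]) = (2, 3) (two consecutive terms determine the rest), the sequence is periodic with period 48.
So b[11223] = b[0 + ((11223-0) mod 48)] = b[39] = 15.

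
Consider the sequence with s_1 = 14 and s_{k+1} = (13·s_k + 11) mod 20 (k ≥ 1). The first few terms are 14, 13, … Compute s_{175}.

0

Listing terms: s_1 = 14,  s_2 = 13,  s_3 = 0,  s_4 = 11,  s_5 = 14.
The sequence repeats with period 4.
So s_{175} = s_{1 + ((175-1) mod 4)} = s_3 = 0.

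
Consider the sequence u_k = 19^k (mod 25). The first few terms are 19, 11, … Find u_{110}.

1

u_1 = 19; u_2 = 11; u_3 = 9; u_4 = 21; u_5 = 24; u_6 = 6; u_7 = 14; u_8 = 16; u_9 = 4; u_{10} = 1; u_{11} = 19.
Since u_{11} = u_1 = 19, the sequence is periodic with period 10.
(110 - 1) mod 10 = 9, so u_{110} = u_{10} = 1.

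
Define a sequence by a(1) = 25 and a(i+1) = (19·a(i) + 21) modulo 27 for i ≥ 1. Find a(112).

We have a(1) = 25; a(2) = 10; a(3) = 22; a(4) = 7; a(5) = 19; a(6) = 4; a(7) = 16; a(8) = 1; a(9) = 13; a(10) = 25.
The sequence repeats with period 9.
So a(112) = a(1 + ((112-1) mod 9)) = a(4) = 7.

7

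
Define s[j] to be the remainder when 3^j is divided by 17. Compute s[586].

8

s[0] = 1,  s[1] = 3,  s[2] = 9,  s[3] = 10,  s[4] = 13,  s[5] = 5,  s[6] = 15,  s[7] = 11,  s[8] = 16,  s[9] = 14,  s[10] = 8,  s[11] = 7,  s[12] = 4,  s[13] = 12,  s[14] = 2,  s[15] = 6,  s[16] = 1.
Since s[16] = s[0] = 1, the sequence is periodic with period 16.
So s[586] = s[0 + ((586-0) mod 16)] = s[10] = 8.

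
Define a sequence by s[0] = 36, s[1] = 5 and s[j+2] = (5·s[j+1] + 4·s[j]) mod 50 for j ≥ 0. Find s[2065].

Computing terms: s[0] = 36; s[1] = 5; s[2] = 19; s[3] = 15; s[4] = 1; s[5] = 15; s[6] = 29; s[7] = 5; s[8] = 41; s[9] = 25; s[10] = 39; s[11] = 45; s[12] = 31; s[13] = 35; s[14] = 49; s[15] = 35; s[16] = 21; s[17] = 45; s[18] = 9; s[19] = 25; s[20] = 11; s[21] = 5; s[22] = 19.
Since (s[21], s[22]) = (s[1], s[2]) = (5, 19) (two consecutive terms determine the rest), the sequence is eventually periodic: after a pre-period of length 1 it cycles with period 20.
For j ≥ 1, s[j] depends only on (j - 1) mod 20. (2065 - 1) mod 20 = 4, so s[2065] = s[5] = 15.

15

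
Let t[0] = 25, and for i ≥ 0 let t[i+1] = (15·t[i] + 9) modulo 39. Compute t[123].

3

Listing terms: t[0] = 25, t[1] = 33, t[2] = 36, t[3] = 3, t[4] = 15, t[5] = 0, t[6] = 9, t[7] = 27, t[8] = 24, t[9] = 18, t[10] = 6, t[11] = 21, t[12] = 12, t[13] = 33.
Since t[13] = t[1] = 33, the sequence is eventually periodic: after a pre-period of length 1 it cycles with period 12.
For i ≥ 1, t[i] depends only on (i - 1) mod 12. (123 - 1) mod 12 = 2, so t[123] = t[3] = 3.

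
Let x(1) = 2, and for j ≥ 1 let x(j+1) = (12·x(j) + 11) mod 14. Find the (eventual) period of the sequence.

6

x(1) = 2; x(2) = 7; x(3) = 11; x(4) = 3; x(5) = 5; x(6) = 1; x(7) = 9; x(8) = 7.
Since x(8) = x(2) = 7, the sequence is eventually periodic: after a pre-period of length 1 it cycles with period 6.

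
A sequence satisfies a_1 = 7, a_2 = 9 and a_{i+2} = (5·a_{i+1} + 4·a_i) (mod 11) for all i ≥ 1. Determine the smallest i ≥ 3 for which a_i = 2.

16

Listing terms: a_1 = 7, a_2 = 9, a_3 = 7, a_4 = 5, a_5 = 9, a_6 = 10, a_7 = 9, a_8 = 8, a_9 = 10, a_{10} = 5, a_{11} = 10, a_{12} = 4, a_{13} = 5, a_{14} = 8, a_{15} = 5, a_{16} = 2, a_{17} = 8, a_{18} = 4, a_{19} = 8, a_{20} = 1, a_{21} = 4, a_{22} = 2, a_{23} = 4, a_{24} = 6, a_{25} = 2, a_{26} = 1, a_{27} = 2, a_{28} = 3, a_{29} = 1, a_{30} = 6, a_{31} = 1, a_{32} = 7, a_{33} = 6, a_{34} = 3, a_{35} = 6, a_{36} = 9, a_{37} = 3, a_{38} = 7, a_{39} = 3, a_{40} = 10, a_{41} = 7, a_{42} = 9.
The sequence repeats with period 40.
The value 2 first appears (with i ≥ 3) at a_{16}.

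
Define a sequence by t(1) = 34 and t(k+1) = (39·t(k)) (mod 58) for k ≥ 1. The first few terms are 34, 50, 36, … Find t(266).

Computing terms: t(1) = 34; t(2) = 50; t(3) = 36; t(4) = 12; t(5) = 4; t(6) = 40; t(7) = 52; t(8) = 56; t(9) = 38; t(10) = 32; t(11) = 30; t(12) = 10; t(13) = 42; t(14) = 14; t(15) = 24; t(16) = 8; t(17) = 22; t(18) = 46; t(19) = 54; t(20) = 18; t(21) = 6; t(22) = 2; t(23) = 20; t(24) = 26; t(25) = 28; t(26) = 48; t(27) = 16; t(28) = 44; t(29) = 34.
Since t(29) = t(1) = 34, the sequence is periodic with period 28.
So t(266) = t(1 + ((266-1) mod 28)) = t(14) = 14.

14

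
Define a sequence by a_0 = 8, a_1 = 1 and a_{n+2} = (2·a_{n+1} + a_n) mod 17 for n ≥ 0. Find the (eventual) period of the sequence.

16

a_0 = 8, a_1 = 1, a_2 = 10, a_3 = 4, a_4 = 1, a_5 = 6, a_6 = 13, a_7 = 15, a_8 = 9, a_9 = 16, a_{10} = 7, a_{11} = 13, a_{12} = 16, a_{13} = 11, a_{14} = 4, a_{15} = 2, a_{16} = 8, a_{17} = 1.
The sequence repeats with period 16.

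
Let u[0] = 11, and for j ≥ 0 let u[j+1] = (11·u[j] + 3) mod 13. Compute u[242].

We have u[0] = 11; u[1] = 7; u[2] = 2; u[3] = 12; u[4] = 5; u[5] = 6; u[6] = 4; u[7] = 8; u[8] = 0; u[9] = 3; u[10] = 10; u[11] = 9; u[12] = 11.
The sequence repeats with period 12.
(242 - 0) mod 12 = 2, so u[242] = u[2] = 2.

2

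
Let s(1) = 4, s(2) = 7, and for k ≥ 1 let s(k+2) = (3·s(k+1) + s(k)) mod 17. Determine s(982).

11

s(1) = 4,  s(2) = 7,  s(3) = 8,  s(4) = 14,  s(5) = 16,  s(6) = 11,  s(7) = 15,  s(8) = 5,  s(9) = 13,  s(10) = 10,  s(11) = 9,  s(12) = 3,  s(13) = 1,  s(14) = 6,  s(15) = 2,  s(16) = 12,  s(17) = 4,  s(18) = 7.
Since (s(17), s(18)) = (s(1), s(2)) = (4, 7) (two consecutive terms determine the rest), the sequence is periodic with period 16.
(982 - 1) mod 16 = 5, so s(982) = s(6) = 11.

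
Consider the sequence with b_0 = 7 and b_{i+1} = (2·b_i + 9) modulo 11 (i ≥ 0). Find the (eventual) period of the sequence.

10

b_0 = 7, b_1 = 1, b_2 = 0, b_3 = 9, b_4 = 5, b_5 = 8, b_6 = 3, b_7 = 4, b_8 = 6, b_9 = 10, b_{10} = 7.
The sequence repeats with period 10.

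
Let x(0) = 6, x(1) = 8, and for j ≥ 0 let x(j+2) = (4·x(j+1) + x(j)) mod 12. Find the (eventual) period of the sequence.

Listing terms: x(0) = 6, x(1) = 8, x(2) = 2, x(3) = 4, x(4) = 6, x(5) = 4, x(6) = 10, x(7) = 8, x(8) = 6, x(9) = 8.
The sequence repeats with period 8.

8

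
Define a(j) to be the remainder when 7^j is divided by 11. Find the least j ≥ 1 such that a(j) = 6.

7

Computing terms: a(0) = 1,  a(1) = 7,  a(2) = 5,  a(3) = 2,  a(4) = 3,  a(5) = 10,  a(6) = 4,  a(7) = 6,  a(8) = 9,  a(9) = 8,  a(10) = 1.
Since a(10) = a(0) = 1, the sequence is periodic with period 10.
The value 6 first appears (with j ≥ 1) at a(7).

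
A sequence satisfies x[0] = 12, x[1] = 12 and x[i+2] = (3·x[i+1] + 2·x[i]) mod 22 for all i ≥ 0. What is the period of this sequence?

Listing terms: x[0] = 12, x[1] = 12, x[2] = 16, x[3] = 6, x[4] = 6, x[5] = 8, x[6] = 14, x[7] = 14, x[8] = 4, x[9] = 18, x[10] = 18, x[11] = 2, x[12] = 20, x[13] = 20, x[14] = 12, x[15] = 10, x[16] = 10, x[17] = 6, x[18] = 16, x[19] = 16, x[20] = 14, x[21] = 8, x[22] = 8, x[23] = 18, x[24] = 4, x[25] = 4, x[26] = 20, x[27] = 2, x[28] = 2, x[29] = 10, x[30] = 12, x[31] = 12.
Since (x[30], x[31]) = (x[0], x[1]) = (12, 12) (two consecutive terms determine the rest), the sequence is periodic with period 30.

30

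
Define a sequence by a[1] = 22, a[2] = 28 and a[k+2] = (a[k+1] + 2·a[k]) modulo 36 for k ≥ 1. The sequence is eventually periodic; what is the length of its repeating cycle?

Listing terms: a[1] = 22; a[2] = 28; a[3] = 0; a[4] = 20; a[5] = 20; a[6] = 24; a[7] = 28; a[8] = 4; a[9] = 24; a[10] = 32; a[11] = 8; a[12] = 0; a[13] = 16; a[14] = 16; a[15] = 12; a[16] = 8; a[17] = 32; a[18] = 12; a[19] = 4; a[20] = 28; a[21] = 0.
Since (a[20], a[21]) = (a[2], a[3]) = (28, 0) (two consecutive terms determine the rest), the sequence is eventually periodic: after a pre-period of length 1 it cycles with period 18.

18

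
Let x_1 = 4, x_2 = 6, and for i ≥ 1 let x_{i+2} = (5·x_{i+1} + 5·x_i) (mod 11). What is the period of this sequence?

Computing terms: x_1 = 4, x_2 = 6, x_3 = 6, x_4 = 5, x_5 = 0, x_6 = 3, x_7 = 4, x_8 = 2, x_9 = 8, x_{10} = 6, x_{11} = 4, x_{12} = 6.
Since (x_{11}, x_{12}) = (x_1, x_2) = (4, 6) (two consecutive terms determine the rest), the sequence is periodic with period 10.

10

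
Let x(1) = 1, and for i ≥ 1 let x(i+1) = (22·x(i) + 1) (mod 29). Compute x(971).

x(1) = 1; x(2) = 23; x(3) = 14; x(4) = 19; x(5) = 13; x(6) = 26; x(7) = 22; x(8) = 21; x(9) = 28; x(10) = 8; x(11) = 3; x(12) = 9; x(13) = 25; x(14) = 0; x(15) = 1.
Since x(15) = x(1) = 1, the sequence is periodic with period 14.
So x(971) = x(1 + ((971-1) mod 14)) = x(5) = 13.

13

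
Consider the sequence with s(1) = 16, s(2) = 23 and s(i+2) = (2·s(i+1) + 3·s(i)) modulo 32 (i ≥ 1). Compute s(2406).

27

s(1) = 16; s(2) = 23; s(3) = 30; s(4) = 1; s(5) = 28; s(6) = 27; s(7) = 10; s(8) = 5; s(9) = 8; s(10) = 31; s(11) = 22; s(12) = 9; s(13) = 20; s(14) = 3; s(15) = 2; s(16) = 13; s(17) = 0; s(18) = 7; s(19) = 14; s(20) = 17; s(21) = 12; s(22) = 11; s(23) = 26; s(24) = 21; s(25) = 24; s(26) = 15; s(27) = 6; s(28) = 25; s(29) = 4; s(30) = 19; s(31) = 18; s(32) = 29; s(33) = 16; s(34) = 23.
The sequence repeats with period 32.
(2406 - 1) mod 32 = 5, so s(2406) = s(6) = 27.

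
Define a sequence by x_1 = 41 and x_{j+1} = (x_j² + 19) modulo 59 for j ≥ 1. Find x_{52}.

x_1 = 41; x_2 = 48; x_3 = 22; x_4 = 31; x_5 = 36; x_6 = 17; x_7 = 13; x_8 = 11; x_9 = 22.
Since x_9 = x_3 = 22, the sequence is eventually periodic: after a pre-period of length 2 it cycles with period 6.
For j ≥ 3, x_j depends only on (j - 3) mod 6. (52 - 3) mod 6 = 1, so x_{52} = x_4 = 31.

31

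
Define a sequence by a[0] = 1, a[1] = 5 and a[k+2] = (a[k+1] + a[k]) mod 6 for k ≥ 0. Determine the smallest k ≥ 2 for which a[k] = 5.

3

a[0] = 1,  a[1] = 5,  a[2] = 0,  a[3] = 5,  a[4] = 5,  a[5] = 4,  a[6] = 3,  a[7] = 1,  a[8] = 4,  a[9] = 5,  a[10] = 3,  a[11] = 2,  a[12] = 5,  a[13] = 1,  a[14] = 0,  a[15] = 1,  a[16] = 1,  a[17] = 2,  a[18] = 3,  a[19] = 5,  a[20] = 2,  a[21] = 1,  a[22] = 3,  a[23] = 4,  a[24] = 1,  a[25] = 5.
Since (a[24], a[25]) = (a[0], a[1]) = (1, 5) (two consecutive terms determine the rest), the sequence is periodic with period 24.
The value 5 first appears (with k ≥ 2) at a[3].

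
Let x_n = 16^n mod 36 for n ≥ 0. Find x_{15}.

28

Computing terms: x_0 = 1; x_1 = 16; x_2 = 4; x_3 = 28; x_4 = 16.
Since x_4 = x_1 = 16, the sequence is eventually periodic: after a pre-period of length 1 it cycles with period 3.
For n ≥ 1, x_n depends only on (n - 1) mod 3. (15 - 1) mod 3 = 2, so x_{15} = x_3 = 28.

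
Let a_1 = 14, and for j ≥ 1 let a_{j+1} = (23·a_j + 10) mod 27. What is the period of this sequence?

a_1 = 14,  a_2 = 8,  a_3 = 5,  a_4 = 17,  a_5 = 23,  a_6 = 26,  a_7 = 14.
Since a_7 = a_1 = 14, the sequence is periodic with period 6.

6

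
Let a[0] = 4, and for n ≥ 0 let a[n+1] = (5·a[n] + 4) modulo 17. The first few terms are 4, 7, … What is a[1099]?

a[0] = 4, a[1] = 7, a[2] = 5, a[3] = 12, a[4] = 13, a[5] = 1, a[6] = 9, a[7] = 15, a[8] = 11, a[9] = 8, a[10] = 10, a[11] = 3, a[12] = 2, a[13] = 14, a[14] = 6, a[15] = 0, a[16] = 4.
Since a[16] = a[0] = 4, the sequence is periodic with period 16.
So a[1099] = a[0 + ((1099-0) mod 16)] = a[11] = 3.

3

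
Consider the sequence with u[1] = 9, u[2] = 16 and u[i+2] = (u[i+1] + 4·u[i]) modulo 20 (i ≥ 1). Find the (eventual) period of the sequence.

6

We have u[1] = 9, u[2] = 16, u[3] = 12, u[4] = 16, u[5] = 4, u[6] = 8, u[7] = 4, u[8] = 16, u[9] = 12.
Since (u[8], u[9]) = (u[2], u[3]) = (16, 12) (two consecutive terms determine the rest), the sequence is eventually periodic: after a pre-period of length 1 it cycles with period 6.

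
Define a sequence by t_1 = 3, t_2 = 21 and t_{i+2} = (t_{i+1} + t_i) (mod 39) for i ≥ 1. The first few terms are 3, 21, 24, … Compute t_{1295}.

27

We have t_1 = 3,  t_2 = 21,  t_3 = 24,  t_4 = 6,  t_5 = 30,  t_6 = 36,  t_7 = 27,  t_8 = 24,  t_9 = 12,  t_{10} = 36,  t_{11} = 9,  t_{12} = 6,  t_{13} = 15,  t_{14} = 21,  t_{15} = 36,  t_{16} = 18,  t_{17} = 15,  t_{18} = 33,  t_{19} = 9,  t_{20} = 3,  t_{21} = 12,  t_{22} = 15,  t_{23} = 27,  t_{24} = 3,  t_{25} = 30,  t_{26} = 33,  t_{27} = 24,  t_{28} = 18,  t_{29} = 3,  t_{30} = 21.
The sequence repeats with period 28.
So t_{1295} = t_{1 + ((1295-1) mod 28)} = t_7 = 27.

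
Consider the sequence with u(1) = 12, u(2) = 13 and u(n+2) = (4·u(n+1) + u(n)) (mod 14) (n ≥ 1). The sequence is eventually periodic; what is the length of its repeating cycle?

Listing terms: u(1) = 12, u(2) = 13, u(3) = 8, u(4) = 3, u(5) = 6, u(6) = 13, u(7) = 2, u(8) = 7, u(9) = 2, u(10) = 1, u(11) = 6, u(12) = 11, u(13) = 8, u(14) = 1, u(15) = 12, u(16) = 7, u(17) = 12, u(18) = 13.
The sequence repeats with period 16.

16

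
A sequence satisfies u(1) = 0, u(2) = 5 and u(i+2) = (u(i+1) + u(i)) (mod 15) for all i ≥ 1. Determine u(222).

u(1) = 0,  u(2) = 5,  u(3) = 5,  u(4) = 10,  u(5) = 0,  u(6) = 10,  u(7) = 10,  u(8) = 5,  u(9) = 0,  u(10) = 5.
Since (u(9), u(10)) = (u(1), u(2)) = (0, 5) (two consecutive terms determine the rest), the sequence is periodic with period 8.
So u(222) = u(1 + ((222-1) mod 8)) = u(6) = 10.

10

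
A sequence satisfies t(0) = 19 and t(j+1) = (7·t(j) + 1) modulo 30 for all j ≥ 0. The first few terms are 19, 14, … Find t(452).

Listing terms: t(0) = 19, t(1) = 14, t(2) = 9, t(3) = 4, t(4) = 29, t(5) = 24, t(6) = 19.
Since t(6) = t(0) = 19, the sequence is periodic with period 6.
So t(452) = t(0 + ((452-0) mod 6)) = t(2) = 9.

9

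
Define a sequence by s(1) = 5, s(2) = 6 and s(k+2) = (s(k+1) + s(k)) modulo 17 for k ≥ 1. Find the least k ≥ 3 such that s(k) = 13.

17

We have s(1) = 5, s(2) = 6, s(3) = 11, s(4) = 0, s(5) = 11, s(6) = 11, s(7) = 5, s(8) = 16, s(9) = 4, s(10) = 3, s(11) = 7, s(12) = 10, s(13) = 0, s(14) = 10, s(15) = 10, s(16) = 3, s(17) = 13, s(18) = 16, s(19) = 12, s(20) = 11, s(21) = 6, s(22) = 0, s(23) = 6, s(24) = 6, s(25) = 12, s(26) = 1, s(27) = 13, s(28) = 14, s(29) = 10, s(30) = 7, s(31) = 0, s(32) = 7, s(33) = 7, s(34) = 14, s(35) = 4, s(36) = 1, s(37) = 5, s(38) = 6.
Since (s(37), s(38)) = (s(1), s(2)) = (5, 6) (two consecutive terms determine the rest), the sequence is periodic with period 36.
The value 13 first appears (with k ≥ 3) at s(17).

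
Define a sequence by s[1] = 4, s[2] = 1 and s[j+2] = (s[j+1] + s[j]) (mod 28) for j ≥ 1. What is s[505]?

24

s[1] = 4,  s[2] = 1,  s[3] = 5,  s[4] = 6,  s[5] = 11,  s[6] = 17,  s[7] = 0,  s[8] = 17,  s[9] = 17,  s[10] = 6,  s[11] = 23,  s[12] = 1,  s[13] = 24,  s[14] = 25,  s[15] = 21,  s[16] = 18,  s[17] = 11,  s[18] = 1,  s[19] = 12,  s[20] = 13,  s[21] = 25,  s[22] = 10,  s[23] = 7,  s[24] = 17,  s[25] = 24,  s[26] = 13,  s[27] = 9,  s[28] = 22,  s[29] = 3,  s[30] = 25,  s[31] = 0,  s[32] = 25,  s[33] = 25,  s[34] = 22,  s[35] = 19,  s[36] = 13,  s[37] = 4,  s[38] = 17,  s[39] = 21,  s[40] = 10,  s[41] = 3,  s[42] = 13,  s[43] = 16,  s[44] = 1,  s[45] = 17,  s[46] = 18,  s[47] = 7,  s[48] = 25,  s[49] = 4,  s[50] = 1.
The sequence repeats with period 48.
So s[505] = s[1 + ((505-1) mod 48)] = s[25] = 24.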